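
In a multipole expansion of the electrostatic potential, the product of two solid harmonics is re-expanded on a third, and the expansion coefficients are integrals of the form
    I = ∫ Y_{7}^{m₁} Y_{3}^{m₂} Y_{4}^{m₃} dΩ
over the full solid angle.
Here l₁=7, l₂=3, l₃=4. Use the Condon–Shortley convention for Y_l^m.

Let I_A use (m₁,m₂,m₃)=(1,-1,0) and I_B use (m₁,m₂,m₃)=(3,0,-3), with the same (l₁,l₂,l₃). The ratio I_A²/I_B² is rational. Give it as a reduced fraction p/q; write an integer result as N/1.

Same 7,3,4: normalisation and zero-m 3j drop out of the ratio.
A: Δ: 6! 8! 0! / 15! → 1/45045; sum: t=2:+1/27648 = 1/27648; 3j²(7 3 4; 1 -1 0) = Δ·Π!·Σ² = 10/429  (sign +1)
B: Δ: 6! 8! 0! / 15! → 1/45045; sum: t=3:−1/181440 = -1/181440; 3j²(7 3 4; 3 0 -3) = Δ·Π!·Σ² = 32/3003  (sign +1)
I_A²/I_B² = (10/429)/(32/3003) = 35/16

35/16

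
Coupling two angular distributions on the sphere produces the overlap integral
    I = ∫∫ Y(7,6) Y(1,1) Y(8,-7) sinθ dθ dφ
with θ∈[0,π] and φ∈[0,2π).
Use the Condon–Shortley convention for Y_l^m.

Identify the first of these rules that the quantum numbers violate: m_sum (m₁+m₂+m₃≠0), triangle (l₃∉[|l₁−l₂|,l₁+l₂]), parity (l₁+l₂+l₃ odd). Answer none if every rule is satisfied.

Σmᵢ = 0  ✓
l₃∈[|l₁−l₂|,l₁+l₂]=[6,8], have l₃=8  ✓
Σlᵢ = 16 ⇒ even  ✓

none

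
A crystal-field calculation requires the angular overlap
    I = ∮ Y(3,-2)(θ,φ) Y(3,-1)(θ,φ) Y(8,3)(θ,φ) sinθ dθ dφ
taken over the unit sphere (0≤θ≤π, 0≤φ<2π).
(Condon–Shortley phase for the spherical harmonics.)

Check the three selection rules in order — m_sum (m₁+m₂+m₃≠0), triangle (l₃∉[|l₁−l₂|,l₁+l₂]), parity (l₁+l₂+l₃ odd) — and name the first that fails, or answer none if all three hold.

triangle

m₁+m₂+m₃ = -2 − 1 + 3 = 0  ✓
triangle: |3−3|=0 ≤ l₃=8 ≤ 3+3=6  ✗
parity: l₁+l₂+l₃ = 14 is even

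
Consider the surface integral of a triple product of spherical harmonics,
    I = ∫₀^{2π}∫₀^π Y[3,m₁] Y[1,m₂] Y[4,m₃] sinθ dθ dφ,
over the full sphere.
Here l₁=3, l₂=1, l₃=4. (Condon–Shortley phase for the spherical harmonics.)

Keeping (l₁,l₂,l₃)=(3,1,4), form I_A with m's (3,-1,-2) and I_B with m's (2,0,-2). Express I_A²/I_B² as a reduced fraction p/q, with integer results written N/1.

1/12

Shared (l₁,l₂,l₃)=(3,1,4): N and (l;000)² cancel in I_A²/I_B².
A: Δ = 0!·6!·2!/9! = 1/252; Racah Σ t=0..0: t=0:+1/1440 = 1/1440; ⇒ 3j(3 1 4; 3 -1 -2)² = 1/252, sgn +1
B: Δ = 0!·6!·2!/9! = 1/252; Racah Σ t=0..0: t=0:+1/120 = 1/120; ⇒ 3j(3 1 4; 2 0 -2)² = 1/21, sgn +1
I_A²/I_B² = (1/252)/(1/21) = 1/12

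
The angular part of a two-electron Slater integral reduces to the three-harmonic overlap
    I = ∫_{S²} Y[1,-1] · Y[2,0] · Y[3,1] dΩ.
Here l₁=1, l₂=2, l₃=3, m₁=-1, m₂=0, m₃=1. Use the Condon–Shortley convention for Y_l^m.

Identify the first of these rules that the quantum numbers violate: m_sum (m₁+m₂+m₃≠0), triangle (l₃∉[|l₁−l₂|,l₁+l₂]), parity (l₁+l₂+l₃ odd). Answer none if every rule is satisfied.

azimuthal sum: -1 + 0 + 1 = 0  ✓
1 ≤ 3 ≤ 3 (triangle on l)  ✓
L = 1 + 2 + 3 = 6 (even)  ✓

none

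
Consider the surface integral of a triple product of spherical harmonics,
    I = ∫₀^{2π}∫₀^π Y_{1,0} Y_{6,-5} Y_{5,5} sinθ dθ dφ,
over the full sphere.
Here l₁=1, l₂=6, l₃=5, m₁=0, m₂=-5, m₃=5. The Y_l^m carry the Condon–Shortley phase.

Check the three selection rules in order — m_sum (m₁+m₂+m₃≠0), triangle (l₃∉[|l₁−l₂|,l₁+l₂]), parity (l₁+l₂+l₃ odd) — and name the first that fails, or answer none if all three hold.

azimuthal sum: 0 − 5 + 5 = 0  ✓
5 ≤ 5 ≤ 7 (triangle on l)  ✓
L = 1 + 6 + 5 = 12 (even)  ✓

none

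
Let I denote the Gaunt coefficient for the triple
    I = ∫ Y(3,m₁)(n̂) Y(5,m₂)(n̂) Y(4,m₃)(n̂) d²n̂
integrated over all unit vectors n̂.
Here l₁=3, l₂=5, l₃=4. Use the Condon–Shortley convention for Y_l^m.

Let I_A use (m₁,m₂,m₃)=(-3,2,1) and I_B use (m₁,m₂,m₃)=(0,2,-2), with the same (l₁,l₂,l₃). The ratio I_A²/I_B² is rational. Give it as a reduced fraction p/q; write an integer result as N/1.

125/2

Shared (l₁,l₂,l₃)=(3,5,4): N and (l;000)² cancel in I_A²/I_B².
A: Δ = 4!·2!·6!/13! = 1/180180; Racah Σ t=4..4: t=4:+1/1728 = 1/1728; ⇒ 3j(3 5 4; -3 2 1)² = 25/858, sgn -1
B: Δ = 4!·2!·6!/13! = 1/180180; Racah Σ t=1..3: t=1:−1/8640 t=2:+1/480 t=3:−1/576 = 1/4320; ⇒ 3j(3 5 4; 0 2 -2)² = 1/2145, sgn +1
I_A²/I_B² = (25/858)/(1/2145) = 125/2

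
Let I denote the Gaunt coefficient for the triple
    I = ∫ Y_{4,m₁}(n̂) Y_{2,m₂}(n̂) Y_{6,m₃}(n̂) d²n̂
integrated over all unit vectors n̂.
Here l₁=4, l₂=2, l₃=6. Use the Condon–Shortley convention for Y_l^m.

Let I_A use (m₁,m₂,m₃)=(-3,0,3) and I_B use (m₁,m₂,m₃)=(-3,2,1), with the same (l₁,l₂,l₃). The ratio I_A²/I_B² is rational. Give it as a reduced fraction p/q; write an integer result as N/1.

Same 4,2,6: normalisation and zero-m 3j drop out of the ratio.
A: Δ: 0! 8! 4! / 13! → 1/6435; sum: t=0:+1/20160 = 1/20160; 3j²(4 2 6; -3 0 3) = Δ·Π!·Σ² = 12/715  (sign -1)
B: Δ: 0! 8! 4! / 13! → 1/6435; sum: t=0:+1/120960 = 1/120960; 3j²(4 2 6; -3 2 1) = Δ·Π!·Σ² = 1/1287  (sign -1)
I_A²/I_B² = (12/715)/(1/1287) = 108/5

108/5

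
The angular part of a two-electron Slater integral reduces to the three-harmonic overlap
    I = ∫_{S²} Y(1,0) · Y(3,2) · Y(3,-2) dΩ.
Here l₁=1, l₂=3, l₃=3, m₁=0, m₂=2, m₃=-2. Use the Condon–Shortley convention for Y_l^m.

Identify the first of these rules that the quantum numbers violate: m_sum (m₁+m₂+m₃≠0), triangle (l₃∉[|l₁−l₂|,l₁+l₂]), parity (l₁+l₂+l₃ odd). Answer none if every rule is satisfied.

parity

m₁+m₂+m₃ = 0 + 2 − 2 = 0  ✓
triangle: |1−3|=2 ≤ l₃=3 ≤ 1+3=4  ✓
parity: l₁+l₂+l₃ = 7 is odd  ✗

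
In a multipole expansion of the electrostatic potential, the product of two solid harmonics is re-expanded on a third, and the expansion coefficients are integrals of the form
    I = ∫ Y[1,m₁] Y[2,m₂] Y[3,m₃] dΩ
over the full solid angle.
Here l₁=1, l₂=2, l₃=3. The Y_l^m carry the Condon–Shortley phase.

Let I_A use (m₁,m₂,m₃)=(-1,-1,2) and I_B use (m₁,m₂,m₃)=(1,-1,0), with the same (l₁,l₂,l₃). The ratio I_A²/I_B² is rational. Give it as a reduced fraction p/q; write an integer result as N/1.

10/3

Shared (l₁,l₂,l₃)=(1,2,3): N and (l;000)² cancel in I_A²/I_B².
A: Δ = 0!·2!·4!/7! = 1/105; Racah Σ t=0..0: t=0:+1/12 = 1/12; ⇒ 3j(1 2 3; -1 -1 2)² = 2/21, sgn -1
B: Δ = 0!·2!·4!/7! = 1/105; Racah Σ t=0..0: t=0:+1/12 = 1/12; ⇒ 3j(1 2 3; 1 -1 0)² = 1/35, sgn -1
I_A²/I_B² = (2/21)/(1/35) = 10/3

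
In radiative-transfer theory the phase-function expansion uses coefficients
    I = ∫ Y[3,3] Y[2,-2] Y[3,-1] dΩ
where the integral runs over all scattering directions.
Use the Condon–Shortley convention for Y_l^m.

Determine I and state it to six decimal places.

0.132981

m-sum 0 ✓  L=8 even ✓  1≤3≤5 ✓
Π(2lᵢ+1) = 7×5×7 = 245
triangle coeff Δ(3,2,3) = 1/3780
Σ_t [0,2]: t=0:+1/24 t=1:−1/4 t=2:+1/24 = -1/6
(3j)²=4/105 [(3 2 3; 0 0 0)], sign=+1
Σ_t [0,0]: t=0:+1/96 = 1/96
(3j)²=1/42 [(3 2 3; 3 -2 -1)], sign=+1
⇒ 4πI² = 2/9
I = (+1)√(2/9/(4π)) = 0.13298076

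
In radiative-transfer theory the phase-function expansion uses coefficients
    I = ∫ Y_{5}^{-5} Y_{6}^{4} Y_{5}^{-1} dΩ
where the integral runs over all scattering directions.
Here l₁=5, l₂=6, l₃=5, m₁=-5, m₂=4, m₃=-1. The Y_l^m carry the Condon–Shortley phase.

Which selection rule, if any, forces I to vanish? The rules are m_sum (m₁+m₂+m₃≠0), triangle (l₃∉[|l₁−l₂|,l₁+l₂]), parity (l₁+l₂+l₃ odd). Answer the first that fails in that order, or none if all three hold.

m_sum

Σmᵢ = -2  ✗
l₃∈[|l₁−l₂|,l₁+l₂]=[1,11], have l₃=5
Σlᵢ = 16 ⇒ even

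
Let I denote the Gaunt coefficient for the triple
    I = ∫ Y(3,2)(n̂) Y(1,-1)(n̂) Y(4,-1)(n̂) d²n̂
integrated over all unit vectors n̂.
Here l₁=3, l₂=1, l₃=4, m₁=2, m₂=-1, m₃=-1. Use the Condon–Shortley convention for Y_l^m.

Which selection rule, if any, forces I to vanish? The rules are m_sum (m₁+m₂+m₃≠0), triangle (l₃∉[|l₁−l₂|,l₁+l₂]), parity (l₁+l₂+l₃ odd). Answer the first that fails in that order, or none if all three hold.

azimuthal sum: 2 − 1 − 1 = 0  ✓
2 ≤ 4 ≤ 4 (triangle on l)  ✓
L = 3 + 1 + 4 = 8 (even)  ✓

none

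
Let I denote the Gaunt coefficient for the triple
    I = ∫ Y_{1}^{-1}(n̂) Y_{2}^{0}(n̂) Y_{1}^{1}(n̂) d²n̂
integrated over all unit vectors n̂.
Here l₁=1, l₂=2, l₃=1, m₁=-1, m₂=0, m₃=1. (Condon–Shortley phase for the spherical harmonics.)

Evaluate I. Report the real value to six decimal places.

Rules hold: Σm=0, L=4 even, 1≤1≤3.
N = 3·5·3 = 45
Δ = 2!·0!·2!/5! = 1/30
Racah Σ t=1..1: t=1:−1/1 = -1/1
⇒ 3j(1 2 1; 0 0 0)² = 2/15, sgn +1
Racah Σ t=2..2: t=2:+1/4 = 1/4
⇒ 3j(1 2 1; -1 0 1)² = 1/30, sgn +1
4πI² = N·(3j₀)²·(3jₘ)² = 1/5
I = +1·√(0.2/4π) = 0.12615663

0.126157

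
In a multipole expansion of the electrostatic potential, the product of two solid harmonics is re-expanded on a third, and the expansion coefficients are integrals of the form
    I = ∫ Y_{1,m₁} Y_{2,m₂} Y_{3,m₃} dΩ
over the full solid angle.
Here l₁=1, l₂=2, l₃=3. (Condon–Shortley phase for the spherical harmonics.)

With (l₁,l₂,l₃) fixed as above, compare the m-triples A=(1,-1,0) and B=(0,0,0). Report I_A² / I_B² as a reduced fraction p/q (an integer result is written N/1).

l's match ⇒ only the (l;m) 3-j factors differ between A and B.
A: triangle coeff Δ(1,2,3) = 1/105; Σ_t [0,0]: t=0:+1/12 = 1/12; (3j)²=1/35 [(1 2 3; 1 -1 0)], sign=-1
B: triangle coeff Δ(1,2,3) = 1/105; Σ_t [0,0]: t=0:+1/4 = 1/4; (3j)²=3/35 [(1 2 3; 0 0 0)], sign=-1
I_A²/I_B² = (1/35)/(3/35) = 1/3

1/3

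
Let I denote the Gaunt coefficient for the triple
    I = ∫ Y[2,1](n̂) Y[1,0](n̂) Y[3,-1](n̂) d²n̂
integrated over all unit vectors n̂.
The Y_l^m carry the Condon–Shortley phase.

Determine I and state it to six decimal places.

-0.233597

Checks pass: Σm=0; 6 even; l₃=3∈[1,3].
(2·2+1)(2·1+1)(2·3+1) = 105
Δ: 0! 4! 2! / 7! → 1/105
sum: t=0:+1/4 = 1/4
3j²(2 1 3; 0 0 0) = Δ·Π!·Σ² = 3/35  (sign -1)
sum: t=0:+1/6 = 1/6
3j²(2 1 3; 1 0 -1) = Δ·Π!·Σ² = 8/105  (sign +1)
combine: 4πI² = 105·3/35·8/105 = 24/35
take √, sign -1: I = -0.23359668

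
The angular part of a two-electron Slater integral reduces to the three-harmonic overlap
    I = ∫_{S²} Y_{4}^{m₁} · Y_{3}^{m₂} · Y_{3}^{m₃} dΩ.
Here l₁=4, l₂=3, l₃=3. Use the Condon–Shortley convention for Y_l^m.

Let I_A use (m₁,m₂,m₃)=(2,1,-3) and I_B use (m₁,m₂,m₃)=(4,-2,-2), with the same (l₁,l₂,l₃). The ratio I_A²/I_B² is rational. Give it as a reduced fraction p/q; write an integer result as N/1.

27/35

Shared (l₁,l₂,l₃)=(4,3,3): N and (l;000)² cancel in I_A²/I_B².
A: Δ = 4!·4!·2!/11! = 1/34650; Racah Σ t=2..2: t=2:+1/192 = 1/192; ⇒ 3j(4 3 3; 2 1 -3)² = 3/77, sgn +1
B: Δ = 4!·4!·2!/11! = 1/34650; Racah Σ t=0..0: t=0:+1/576 = 1/576; ⇒ 3j(4 3 3; 4 -2 -2)² = 5/99, sgn -1
I_A²/I_B² = (3/77)/(5/99) = 27/35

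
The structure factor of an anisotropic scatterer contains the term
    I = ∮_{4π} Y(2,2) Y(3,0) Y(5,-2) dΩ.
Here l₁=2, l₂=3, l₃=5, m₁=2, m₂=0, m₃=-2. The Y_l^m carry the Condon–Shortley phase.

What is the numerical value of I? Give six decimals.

0.141758

m-sum 0 ✓  L=10 even ✓  1≤5≤5 ✓
Π(2lᵢ+1) = 5×7×11 = 385
triangle coeff Δ(2,3,5) = 1/2310
Σ_t [0,0]: t=0:+1/144 = 1/144
(3j)²=10/231 [(2 3 5; 0 0 0)], sign=-1
Σ_t [0,0]: t=0:+1/864 = 1/864
(3j)²=1/66 [(2 3 5; 2 0 -2)], sign=-1
⇒ 4πI² = 25/99
I = (+1)√(25/99/(4π)) = 0.14175797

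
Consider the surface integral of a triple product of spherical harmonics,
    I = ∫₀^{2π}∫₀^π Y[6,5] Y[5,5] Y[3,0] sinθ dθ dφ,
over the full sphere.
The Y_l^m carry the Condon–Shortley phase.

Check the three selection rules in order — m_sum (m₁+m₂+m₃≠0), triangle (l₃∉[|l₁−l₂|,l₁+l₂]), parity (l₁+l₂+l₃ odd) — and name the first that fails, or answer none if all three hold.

m_sum

Σmᵢ = 10  ✗
l₃∈[|l₁−l₂|,l₁+l₂]=[1,11], have l₃=3
Σlᵢ = 14 ⇒ even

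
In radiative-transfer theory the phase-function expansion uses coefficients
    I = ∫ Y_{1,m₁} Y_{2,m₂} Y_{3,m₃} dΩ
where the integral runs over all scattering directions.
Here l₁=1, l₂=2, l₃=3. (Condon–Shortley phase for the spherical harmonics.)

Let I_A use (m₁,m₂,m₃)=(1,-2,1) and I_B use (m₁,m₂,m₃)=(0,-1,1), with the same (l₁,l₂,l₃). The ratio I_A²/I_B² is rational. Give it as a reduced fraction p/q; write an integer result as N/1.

l's match ⇒ only the (l;m) 3-j factors differ between A and B.
A: triangle coeff Δ(1,2,3) = 1/105; Σ_t [0,0]: t=0:+1/48 = 1/48; (3j)²=1/105 [(1 2 3; 1 -2 1)], sign=+1
B: triangle coeff Δ(1,2,3) = 1/105; Σ_t [0,0]: t=0:+1/6 = 1/6; (3j)²=8/105 [(1 2 3; 0 -1 1)], sign=+1
I_A²/I_B² = (1/105)/(8/105) = 1/8

1/8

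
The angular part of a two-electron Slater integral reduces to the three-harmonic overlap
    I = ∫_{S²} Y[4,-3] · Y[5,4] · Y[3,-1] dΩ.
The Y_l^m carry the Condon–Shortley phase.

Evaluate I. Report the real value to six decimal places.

0.042401

Checks pass: Σm=0; 12 even; l₃=3∈[1,9].
(2·4+1)(2·5+1)(2·3+1) = 693
Δ: 6! 2! 4! / 13! → 1/180180
sum: t=2:+1/576 t=3:−1/144 t=4:+1/576 = -1/288
3j²(4 5 3; 0 0 0) = Δ·Π!·Σ² = 20/1001  (sign +1)
sum: t=5:−1/5760 t=6:+1/4320 = 1/17280
3j²(4 5 3; -3 4 -1) = Δ·Π!·Σ² = 7/4290  (sign +1)
combine: 4πI² = 693·20/1001·7/4290 = 42/1859
take √, sign +1: I = 0.04240138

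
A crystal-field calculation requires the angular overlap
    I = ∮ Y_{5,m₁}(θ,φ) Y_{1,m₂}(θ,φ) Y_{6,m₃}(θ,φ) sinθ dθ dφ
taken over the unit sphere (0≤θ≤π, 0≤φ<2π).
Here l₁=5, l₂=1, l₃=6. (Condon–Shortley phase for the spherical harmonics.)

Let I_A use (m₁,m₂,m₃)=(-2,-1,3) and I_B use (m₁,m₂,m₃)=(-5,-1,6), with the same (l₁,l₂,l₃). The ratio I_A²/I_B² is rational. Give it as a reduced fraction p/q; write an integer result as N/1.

6/11

Same 5,1,6: normalisation and zero-m 3j drop out of the ratio.
A: Δ: 0! 10! 2! / 13! → 1/858; sum: t=0:+1/60480 = 1/60480; 3j²(5 1 6; -2 -1 3) = Δ·Π!·Σ² = 6/143  (sign -1)
B: Δ: 0! 10! 2! / 13! → 1/858; sum: t=0:+1/7257600 = 1/7257600; 3j²(5 1 6; -5 -1 6) = Δ·Π!·Σ² = 1/13  (sign +1)
I_A²/I_B² = (6/143)/(1/13) = 6/11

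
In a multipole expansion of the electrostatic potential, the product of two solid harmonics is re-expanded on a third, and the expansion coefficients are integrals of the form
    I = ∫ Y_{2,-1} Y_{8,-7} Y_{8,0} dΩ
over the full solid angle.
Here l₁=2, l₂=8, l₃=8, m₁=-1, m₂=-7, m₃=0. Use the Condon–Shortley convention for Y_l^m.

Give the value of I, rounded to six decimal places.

-1 − 7 + 0 = -8 ≠ 0: azimuthal integral kills it; I = 0

0.000000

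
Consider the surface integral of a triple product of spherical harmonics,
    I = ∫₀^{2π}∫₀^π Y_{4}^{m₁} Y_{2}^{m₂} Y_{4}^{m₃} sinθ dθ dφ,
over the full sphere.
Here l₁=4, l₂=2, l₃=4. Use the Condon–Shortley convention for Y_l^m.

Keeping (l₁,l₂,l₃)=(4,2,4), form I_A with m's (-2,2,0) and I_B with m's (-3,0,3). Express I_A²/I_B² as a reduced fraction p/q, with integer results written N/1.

Same 4,2,4: normalisation and zero-m 3j drop out of the ratio.
A: Δ: 2! 6! 2! / 11! → 1/13860; sum: t=2:+1/192 = 1/192; 3j²(4 2 4; -2 2 0) = Δ·Π!·Σ² = 3/77  (sign +1)
B: Δ: 2! 6! 2! / 11! → 1/13860; sum: t=1:−1/720 t=2:+1/480 = 1/1440; 3j²(4 2 4; -3 0 3) = Δ·Π!·Σ² = 7/1980  (sign -1)
I_A²/I_B² = (3/77)/(7/1980) = 540/49

540/49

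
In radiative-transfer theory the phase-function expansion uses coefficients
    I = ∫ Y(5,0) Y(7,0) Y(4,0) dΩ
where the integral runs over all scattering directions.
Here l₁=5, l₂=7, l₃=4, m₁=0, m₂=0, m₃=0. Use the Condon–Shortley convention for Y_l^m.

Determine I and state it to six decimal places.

Rules hold: Σm=0, L=16 even, 2≤4≤12.
N = 11·15·9 = 1485
Δ = 8!·2!·6!/17! = 1/6126120
Racah Σ t=3..5: t=3:−1/69120 t=4:+1/20736 t=5:−1/69120 = 1/51840
⇒ 3j(5 7 4; 0 0 0)² = 280/21879, sgn +1
(m-triple is (0,0,0) — same symbol as above.)
4πI² = N·(3j₀)²·(3jₘ)² = 392000/1611753
I = +1·√(0.243213/4π) = 0.13911977

0.139120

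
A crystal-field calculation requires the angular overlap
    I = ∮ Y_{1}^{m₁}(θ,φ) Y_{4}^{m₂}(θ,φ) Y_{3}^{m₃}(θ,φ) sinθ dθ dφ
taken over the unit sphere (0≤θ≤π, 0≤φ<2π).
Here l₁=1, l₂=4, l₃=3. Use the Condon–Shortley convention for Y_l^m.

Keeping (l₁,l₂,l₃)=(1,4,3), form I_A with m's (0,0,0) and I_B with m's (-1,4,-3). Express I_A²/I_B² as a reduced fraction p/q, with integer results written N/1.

4/7

Same 1,4,3: normalisation and zero-m 3j drop out of the ratio.
A: Δ: 2! 0! 6! / 9! → 1/252; sum: t=1:−1/36 = -1/36; 3j²(1 4 3; 0 0 0) = Δ·Π!·Σ² = 4/63  (sign +1)
B: Δ: 2! 0! 6! / 9! → 1/252; sum: t=2:+1/1440 = 1/1440; 3j²(1 4 3; -1 4 -3) = Δ·Π!·Σ² = 1/9  (sign +1)
I_A²/I_B² = (4/63)/(1/9) = 4/7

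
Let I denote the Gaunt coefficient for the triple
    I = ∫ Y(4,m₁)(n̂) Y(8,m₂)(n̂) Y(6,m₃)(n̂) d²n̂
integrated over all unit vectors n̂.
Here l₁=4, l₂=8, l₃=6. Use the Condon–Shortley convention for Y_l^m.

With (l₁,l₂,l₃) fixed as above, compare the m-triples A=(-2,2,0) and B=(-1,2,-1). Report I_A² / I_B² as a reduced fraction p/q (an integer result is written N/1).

1344/39601

Shared (l₁,l₂,l₃)=(4,8,6): N and (l;000)² cancel in I_A²/I_B².
A: Δ = 6!·2!·10!/19! = 1/23279256; Racah Σ t=4..6: t=4:+1/1658880 t=5:−1/1728000 t=6:+1/24883200 = 1/15552000; ⇒ 3j(4 8 6; -2 2 0)² = 16/46189, sgn +1
B: Δ = 6!·2!·10!/19! = 1/23279256; Racah Σ t=3..5: t=3:−1/2177280 t=4:+1/829440 t=5:−1/3456000 = 199/435456000; ⇒ 3j(4 8 6; -1 2 -1)² = 39601/3879876, sgn -1
I_A²/I_B² = (16/46189)/(39601/3879876) = 1344/39601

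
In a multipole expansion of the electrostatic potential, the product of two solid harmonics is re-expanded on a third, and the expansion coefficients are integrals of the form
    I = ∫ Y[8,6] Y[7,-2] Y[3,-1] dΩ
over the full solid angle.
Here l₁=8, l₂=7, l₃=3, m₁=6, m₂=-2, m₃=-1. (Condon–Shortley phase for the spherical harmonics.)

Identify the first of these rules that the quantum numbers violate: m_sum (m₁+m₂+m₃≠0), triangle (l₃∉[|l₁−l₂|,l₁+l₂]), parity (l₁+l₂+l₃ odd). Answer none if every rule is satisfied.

azimuthal sum: 6 − 2 − 1 = 3  ✗
1 ≤ 3 ≤ 15 (triangle on l)
L = 8 + 7 + 3 = 18 (even)

m_sum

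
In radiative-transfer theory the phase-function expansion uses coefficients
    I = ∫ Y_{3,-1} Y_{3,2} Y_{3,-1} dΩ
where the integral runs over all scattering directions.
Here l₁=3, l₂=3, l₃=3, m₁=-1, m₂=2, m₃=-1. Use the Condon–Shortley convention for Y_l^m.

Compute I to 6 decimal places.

Σlᵢ=9 odd — θ-integrand is odd under cosθ→−cosθ; I=0

0.000000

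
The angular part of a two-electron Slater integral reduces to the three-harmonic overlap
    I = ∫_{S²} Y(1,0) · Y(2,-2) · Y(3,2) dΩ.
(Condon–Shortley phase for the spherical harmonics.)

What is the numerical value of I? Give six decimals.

Checks pass: Σm=0; 6 even; l₃=3∈[1,3].
(2·1+1)(2·2+1)(2·3+1) = 105
Δ: 0! 2! 4! / 7! → 1/105
sum: t=0:+1/4 = 1/4
3j²(1 2 3; 0 0 0) = Δ·Π!·Σ² = 3/35  (sign -1)
sum: t=0:+1/24 = 1/24
3j²(1 2 3; 0 -2 2) = Δ·Π!·Σ² = 1/21  (sign -1)
combine: 4πI² = 105·3/35·1/21 = 3/7
take √, sign +1: I = 0.18467439

0.184674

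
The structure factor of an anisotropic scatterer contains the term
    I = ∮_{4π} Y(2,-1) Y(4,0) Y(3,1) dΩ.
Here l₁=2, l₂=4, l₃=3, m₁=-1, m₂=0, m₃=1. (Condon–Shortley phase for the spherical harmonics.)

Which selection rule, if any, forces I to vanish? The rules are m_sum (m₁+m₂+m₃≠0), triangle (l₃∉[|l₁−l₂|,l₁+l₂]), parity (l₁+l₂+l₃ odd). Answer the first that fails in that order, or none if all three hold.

azimuthal sum: -1 + 0 + 1 = 0  ✓
2 ≤ 3 ≤ 6 (triangle on l)  ✓
L = 2 + 4 + 3 = 9 (odd)  ✗

parity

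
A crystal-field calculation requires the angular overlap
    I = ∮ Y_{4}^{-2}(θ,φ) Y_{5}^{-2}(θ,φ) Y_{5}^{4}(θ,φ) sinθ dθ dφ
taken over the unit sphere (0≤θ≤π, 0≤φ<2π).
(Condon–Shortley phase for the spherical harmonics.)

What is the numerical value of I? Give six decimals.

m-sum 0 ✓  L=14 even ✓  1≤5≤9 ✓
Π(2lᵢ+1) = 9×11×11 = 1089
triangle coeff Δ(4,5,5) = 1/3153150
Σ_t [0,4]: t=0:+1/69120 t=1:−1/1728 t=2:+1/576 t=3:−1/1728 t=4:+1/69120 = 7/11520
(3j)²=2/143 [(4 5 5; 0 0 0)], sign=-1
Σ_t [2,3]: t=2:+1/11520 t=3:−1/25920 = 1/20736
(3j)²=5/429 [(4 5 5; -2 -2 4)], sign=-1
⇒ 4πI² = 30/169
I = (+1)√(30/169/(4π)) = 0.11885360

0.118854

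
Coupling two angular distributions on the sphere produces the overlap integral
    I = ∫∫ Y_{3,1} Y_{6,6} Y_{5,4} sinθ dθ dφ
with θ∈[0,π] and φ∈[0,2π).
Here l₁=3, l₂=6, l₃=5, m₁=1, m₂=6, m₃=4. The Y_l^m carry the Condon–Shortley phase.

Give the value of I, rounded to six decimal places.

m-sum = 1 + 6 + 4 = 11 ≠ 0 ⇒ I = 0

0.000000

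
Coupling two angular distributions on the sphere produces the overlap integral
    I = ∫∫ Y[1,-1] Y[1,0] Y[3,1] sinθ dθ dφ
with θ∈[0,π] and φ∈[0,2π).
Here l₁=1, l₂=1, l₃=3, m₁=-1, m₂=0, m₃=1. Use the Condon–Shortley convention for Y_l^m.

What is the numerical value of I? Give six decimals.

0.000000

triangle: need 0≤l₃≤2, have 3; I=0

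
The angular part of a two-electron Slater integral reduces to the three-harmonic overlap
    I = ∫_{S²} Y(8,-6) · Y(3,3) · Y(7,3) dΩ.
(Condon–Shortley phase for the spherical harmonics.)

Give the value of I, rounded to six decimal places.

-0.170387

Rules hold: Σm=0, L=18 even, 5≤7≤11.
N = 17·7·15 = 1785
Δ = 4!·12!·2!/19! = 1/5290740
Racah Σ t=1..3: t=1:−1/7257600 t=2:+1/2073600 t=3:−1/7257600 = 1/4838400
⇒ 3j(8 3 7; 0 0 0)² = 252/20995, sgn -1
Racah Σ t=4..4: t=4:+1/348364800 = 1/348364800
⇒ 3j(8 3 7; -6 3 3)² = 11/646, sgn +1
4πI² = N·(3j₀)²·(3jₘ)² = 29106/79781
I = -1·√(0.364824/4π) = -0.17038705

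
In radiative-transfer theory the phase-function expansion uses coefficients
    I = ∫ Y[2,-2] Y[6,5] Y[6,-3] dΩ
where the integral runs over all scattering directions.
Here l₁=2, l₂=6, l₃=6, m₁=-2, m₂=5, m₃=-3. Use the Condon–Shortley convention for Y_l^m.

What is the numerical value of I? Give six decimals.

Checks pass: Σm=0; 14 even; l₃=6∈[4,8].
(2·2+1)(2·6+1)(2·6+1) = 845
Δ: 2! 2! 10! / 15! → 1/90090
sum: t=0:+1/69120 t=1:−1/14400 t=2:+1/69120 = -7/172800
3j²(2 6 6; 0 0 0) = Δ·Π!·Σ² = 14/715  (sign -1)
sum: t=2:+1/1451520 = 1/1451520
3j²(2 6 6; -2 5 -3) = Δ·Π!·Σ² = 1/91  (sign -1)
combine: 4πI² = 845·14/715·1/91 = 2/11
take √, sign +1: I = 0.12028562

0.120286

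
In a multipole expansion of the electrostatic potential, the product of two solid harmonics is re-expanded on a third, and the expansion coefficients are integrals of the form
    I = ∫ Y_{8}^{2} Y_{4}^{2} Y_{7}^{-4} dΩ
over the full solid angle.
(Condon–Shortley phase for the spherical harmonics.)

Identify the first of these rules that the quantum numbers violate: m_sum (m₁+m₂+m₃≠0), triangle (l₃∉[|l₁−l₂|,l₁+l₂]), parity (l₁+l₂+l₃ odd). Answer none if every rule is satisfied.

parity

Σmᵢ = 0  ✓
l₃∈[|l₁−l₂|,l₁+l₂]=[4,12], have l₃=7  ✓
Σlᵢ = 19 ⇒ odd  ✗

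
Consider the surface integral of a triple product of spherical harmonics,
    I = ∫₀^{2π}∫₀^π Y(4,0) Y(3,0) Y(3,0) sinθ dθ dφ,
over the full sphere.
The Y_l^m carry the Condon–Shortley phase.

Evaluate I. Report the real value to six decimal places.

m-sum 0 ✓  L=10 even ✓  1≤3≤7 ✓
Π(2lᵢ+1) = 9×7×7 = 441
triangle coeff Δ(4,3,3) = 1/34650
Σ_t [1,3]: t=1:−1/72 t=2:+1/16 t=3:−1/72 = 5/144
(3j)²=2/77 [(4 3 3; 0 0 0)], sign=-1
(m-triple is (0,0,0) — same symbol as above.)
⇒ 4πI² = 36/121
I = (+1)√(36/121/(4π)) = 0.15386989

0.153870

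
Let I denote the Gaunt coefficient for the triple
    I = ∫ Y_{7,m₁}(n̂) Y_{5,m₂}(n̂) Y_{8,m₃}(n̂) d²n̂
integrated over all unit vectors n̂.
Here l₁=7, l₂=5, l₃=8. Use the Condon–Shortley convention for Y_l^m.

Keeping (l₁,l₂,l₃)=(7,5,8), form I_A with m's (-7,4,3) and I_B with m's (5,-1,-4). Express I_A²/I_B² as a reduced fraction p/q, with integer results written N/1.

Same 7,5,8: normalisation and zero-m 3j drop out of the ratio.
A: Δ: 4! 10! 6! / 21! → 1/814773960; sum: t=4:+1/10450944000 = 1/10450944000; 3j²(7 5 8; -7 4 3) = Δ·Π!·Σ² = 11/6460  (sign -1)
B: Δ: 4! 10! 6! / 21! → 1/814773960; sum: t=0:+1/92897280 t=1:−1/78382080 t=2:+1/696729600 = -1/1791590400; 3j²(7 5 8; 5 -1 -4) = Δ·Π!·Σ² = 11/151164  (sign -1)
I_A²/I_B² = (11/6460)/(11/151164) = 117/5

117/5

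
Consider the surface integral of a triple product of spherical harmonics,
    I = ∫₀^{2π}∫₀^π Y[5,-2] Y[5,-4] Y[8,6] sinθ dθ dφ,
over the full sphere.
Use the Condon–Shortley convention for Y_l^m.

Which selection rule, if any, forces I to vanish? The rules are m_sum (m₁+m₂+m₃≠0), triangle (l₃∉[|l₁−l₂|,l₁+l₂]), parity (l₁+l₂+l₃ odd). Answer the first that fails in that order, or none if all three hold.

azimuthal sum: -2 − 4 + 6 = 0  ✓
0 ≤ 8 ≤ 10 (triangle on l)  ✓
L = 5 + 5 + 8 = 18 (even)  ✓

none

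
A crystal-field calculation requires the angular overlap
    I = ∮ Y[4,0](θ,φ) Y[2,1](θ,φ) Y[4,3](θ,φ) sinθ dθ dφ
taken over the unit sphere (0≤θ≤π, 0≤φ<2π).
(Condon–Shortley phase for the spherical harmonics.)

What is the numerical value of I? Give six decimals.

0.000000

m-sum = 0 + 1 + 3 = 4 ≠ 0 ⇒ I = 0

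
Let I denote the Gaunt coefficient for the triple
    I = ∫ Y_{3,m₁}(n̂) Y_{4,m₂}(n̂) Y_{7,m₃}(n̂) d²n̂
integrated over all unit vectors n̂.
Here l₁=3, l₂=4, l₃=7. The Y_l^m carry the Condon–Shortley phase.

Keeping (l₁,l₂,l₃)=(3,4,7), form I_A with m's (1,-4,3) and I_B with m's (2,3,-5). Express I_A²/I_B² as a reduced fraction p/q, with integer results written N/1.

Shared (l₁,l₂,l₃)=(3,4,7): N and (l;000)² cancel in I_A²/I_B².
A: Δ = 0!·6!·8!/15! = 1/45045; Racah Σ t=0..0: t=0:+1/1935360 = 1/1935360; ⇒ 3j(3 4 7; 1 -4 3)² = 1/1001, sgn +1
B: Δ = 0!·6!·8!/15! = 1/45045; Racah Σ t=0..0: t=0:+1/604800 = 1/604800; ⇒ 3j(3 4 7; 2 3 -5)² = 16/455, sgn +1
I_A²/I_B² = (1/1001)/(16/455) = 5/176

5/176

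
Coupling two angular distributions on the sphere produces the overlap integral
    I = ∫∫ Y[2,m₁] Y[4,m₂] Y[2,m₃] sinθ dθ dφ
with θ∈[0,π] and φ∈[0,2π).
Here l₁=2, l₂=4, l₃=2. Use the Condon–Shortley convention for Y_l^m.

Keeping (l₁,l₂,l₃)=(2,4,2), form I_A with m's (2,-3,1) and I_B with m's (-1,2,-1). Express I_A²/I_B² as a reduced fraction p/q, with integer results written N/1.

7/8

l's match ⇒ only the (l;m) 3-j factors differ between A and B.
A: triangle coeff Δ(2,4,2) = 1/630; Σ_t [0,0]: t=0:+1/144 = 1/144; (3j)²=1/18 [(2 4 2; 2 -3 1)], sign=-1
B: triangle coeff Δ(2,4,2) = 1/630; Σ_t [3,3]: t=3:−1/36 = -1/36; (3j)²=4/63 [(2 4 2; -1 2 -1)], sign=+1
I_A²/I_B² = (1/18)/(4/63) = 7/8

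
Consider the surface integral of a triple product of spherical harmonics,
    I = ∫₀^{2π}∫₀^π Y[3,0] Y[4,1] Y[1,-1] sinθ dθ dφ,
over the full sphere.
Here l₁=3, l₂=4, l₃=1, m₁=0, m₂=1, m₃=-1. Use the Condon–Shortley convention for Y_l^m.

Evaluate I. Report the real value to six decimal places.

Checks pass: Σm=0; 8 even; l₃=1∈[1,7].
(2·3+1)(2·4+1)(2·1+1) = 189
Δ: 6! 0! 2! / 9! → 1/252
sum: t=3:−1/36 = -1/36
3j²(3 4 1; 0 0 0) = Δ·Π!·Σ² = 4/63  (sign +1)
sum: t=3:−1/72 = -1/72
3j²(3 4 1; 0 1 -1) = Δ·Π!·Σ² = 5/126  (sign -1)
combine: 4πI² = 189·4/63·5/126 = 10/21
take √, sign -1: I = -0.19466390

-0.194664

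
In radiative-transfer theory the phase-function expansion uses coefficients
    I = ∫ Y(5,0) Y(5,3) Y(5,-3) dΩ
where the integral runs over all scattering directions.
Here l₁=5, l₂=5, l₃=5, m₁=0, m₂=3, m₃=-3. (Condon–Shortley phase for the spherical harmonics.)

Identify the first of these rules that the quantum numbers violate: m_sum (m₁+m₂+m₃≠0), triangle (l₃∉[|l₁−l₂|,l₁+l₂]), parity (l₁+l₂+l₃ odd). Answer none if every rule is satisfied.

m₁+m₂+m₃ = 0 + 3 − 3 = 0  ✓
triangle: |5−5|=0 ≤ l₃=5 ≤ 5+5=10  ✓
parity: l₁+l₂+l₃ = 15 is odd  ✗

parity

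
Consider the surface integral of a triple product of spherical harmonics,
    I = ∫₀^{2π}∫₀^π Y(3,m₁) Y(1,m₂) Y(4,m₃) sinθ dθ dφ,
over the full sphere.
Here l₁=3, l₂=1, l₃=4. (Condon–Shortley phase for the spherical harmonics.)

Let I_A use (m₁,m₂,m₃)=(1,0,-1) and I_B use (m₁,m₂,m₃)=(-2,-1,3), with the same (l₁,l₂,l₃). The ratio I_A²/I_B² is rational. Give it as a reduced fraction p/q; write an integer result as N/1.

5/7

Same 3,1,4: normalisation and zero-m 3j drop out of the ratio.
A: Δ: 0! 6! 2! / 9! → 1/252; sum: t=0:+1/48 = 1/48; 3j²(3 1 4; 1 0 -1) = Δ·Π!·Σ² = 5/84  (sign -1)
B: Δ: 0! 6! 2! / 9! → 1/252; sum: t=0:+1/240 = 1/240; 3j²(3 1 4; -2 -1 3) = Δ·Π!·Σ² = 1/12  (sign -1)
I_A²/I_B² = (5/84)/(1/12) = 5/7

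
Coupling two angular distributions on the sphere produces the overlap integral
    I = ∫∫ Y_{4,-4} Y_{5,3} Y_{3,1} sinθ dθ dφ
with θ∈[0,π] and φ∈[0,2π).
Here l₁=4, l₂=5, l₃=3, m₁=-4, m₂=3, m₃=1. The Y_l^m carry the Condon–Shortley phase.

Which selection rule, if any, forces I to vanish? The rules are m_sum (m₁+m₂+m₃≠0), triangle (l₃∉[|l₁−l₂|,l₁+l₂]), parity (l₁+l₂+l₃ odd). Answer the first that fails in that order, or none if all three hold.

azimuthal sum: -4 + 3 + 1 = 0  ✓
1 ≤ 3 ≤ 9 (triangle on l)  ✓
L = 4 + 5 + 3 = 12 (even)  ✓

none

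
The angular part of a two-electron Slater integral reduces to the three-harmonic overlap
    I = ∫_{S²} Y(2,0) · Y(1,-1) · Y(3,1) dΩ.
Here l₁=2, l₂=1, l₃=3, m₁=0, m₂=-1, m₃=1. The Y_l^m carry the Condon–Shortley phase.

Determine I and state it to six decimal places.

-0.202301

Rules hold: Σm=0, L=6 even, 1≤3≤3.
N = 5·3·7 = 105
Δ = 0!·4!·2!/7! = 1/105
Racah Σ t=0..0: t=0:+1/4 = 1/4
⇒ 3j(2 1 3; 0 0 0)² = 3/35, sgn -1
Racah Σ t=0..0: t=0:+1/8 = 1/8
⇒ 3j(2 1 3; 0 -1 1)² = 2/35, sgn +1
4πI² = N·(3j₀)²·(3jₘ)² = 18/35
I = -1·√(0.514286/4π) = -0.20230066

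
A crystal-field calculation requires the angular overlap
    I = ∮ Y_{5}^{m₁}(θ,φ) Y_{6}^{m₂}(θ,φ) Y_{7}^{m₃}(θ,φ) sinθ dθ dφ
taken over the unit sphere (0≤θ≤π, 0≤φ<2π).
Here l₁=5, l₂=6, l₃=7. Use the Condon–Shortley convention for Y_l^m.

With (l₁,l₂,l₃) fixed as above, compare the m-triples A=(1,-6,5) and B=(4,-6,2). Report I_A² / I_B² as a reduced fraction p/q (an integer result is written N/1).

275/42

l's match ⇒ only the (l;m) 3-j factors differ between A and B.
A: triangle coeff Δ(5,6,7) = 1/174594420; Σ_t [0,0]: t=0:+1/46448640 = 1/46448640; (3j)²=2475/117572 [(5 6 7; 1 -6 5)], sign=+1
B: triangle coeff Δ(5,6,7) = 1/174594420; Σ_t [0,0]: t=0:+1/116121600 = 1/116121600; (3j)²=27/8398 [(5 6 7; 4 -6 2)], sign=-1
I_A²/I_B² = (2475/117572)/(27/8398) = 275/42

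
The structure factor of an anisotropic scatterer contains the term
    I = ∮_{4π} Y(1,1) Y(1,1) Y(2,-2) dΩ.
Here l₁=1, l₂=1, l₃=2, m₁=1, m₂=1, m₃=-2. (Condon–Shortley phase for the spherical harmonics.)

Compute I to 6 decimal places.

Rules hold: Σm=0, L=4 even, 0≤2≤2.
N = 3·3·5 = 45
Δ = 0!·2!·2!/5! = 1/30
Racah Σ t=0..0: t=0:+1/1 = 1/1
⇒ 3j(1 1 2; 0 0 0)² = 2/15, sgn +1
Racah Σ t=0..0: t=0:+1/4 = 1/4
⇒ 3j(1 1 2; 1 1 -2)² = 1/5, sgn +1
4πI² = N·(3j₀)²·(3jₘ)² = 6/5
I = +1·√(1.2/4π) = 0.30901936

0.309019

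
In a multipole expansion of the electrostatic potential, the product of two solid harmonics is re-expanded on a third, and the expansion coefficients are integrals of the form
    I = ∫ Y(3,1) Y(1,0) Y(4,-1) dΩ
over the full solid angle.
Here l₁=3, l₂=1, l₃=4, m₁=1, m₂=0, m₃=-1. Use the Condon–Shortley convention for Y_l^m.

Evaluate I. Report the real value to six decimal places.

Rules hold: Σm=0, L=8 even, 2≤4≤4.
N = 7·3·9 = 189
Δ = 0!·6!·2!/9! = 1/252
Racah Σ t=0..0: t=0:+1/36 = 1/36
⇒ 3j(3 1 4; 0 0 0)² = 4/63, sgn +1
Racah Σ t=0..0: t=0:+1/48 = 1/48
⇒ 3j(3 1 4; 1 0 -1)² = 5/84, sgn -1
4πI² = N·(3j₀)²·(3jₘ)² = 5/7
I = -1·√(0.714286/4π) = -0.23841361

-0.238414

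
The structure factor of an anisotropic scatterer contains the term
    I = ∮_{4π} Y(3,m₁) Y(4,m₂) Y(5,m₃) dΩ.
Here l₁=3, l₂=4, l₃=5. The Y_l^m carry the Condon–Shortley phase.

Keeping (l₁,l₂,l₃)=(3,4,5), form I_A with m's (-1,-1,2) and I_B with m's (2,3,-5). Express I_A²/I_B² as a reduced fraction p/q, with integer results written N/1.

256/525

Same 3,4,5: normalisation and zero-m 3j drop out of the ratio.
A: Δ: 2! 4! 6! / 13! → 1/180180; sum: t=0:+1/1728 t=1:−1/288 t=2:+1/960 = -1/540; 3j²(3 4 5; -1 -1 2) = Δ·Π!·Σ² = 128/6435  (sign +1)
B: Δ: 2! 4! 6! / 13! → 1/180180; sum: t=1:−1/17280 = -1/17280; 3j²(3 4 5; 2 3 -5) = Δ·Π!·Σ² = 35/858  (sign -1)
I_A²/I_B² = (128/6435)/(35/858) = 256/525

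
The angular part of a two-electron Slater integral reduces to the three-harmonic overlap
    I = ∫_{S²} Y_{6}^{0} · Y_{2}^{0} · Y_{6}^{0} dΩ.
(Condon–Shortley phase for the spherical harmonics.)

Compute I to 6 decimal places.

0.160563

Rules hold: Σm=0, L=14 even, 4≤6≤8.
N = 13·5·13 = 845
Δ = 2!·10!·2!/15! = 1/90090
Racah Σ t=0..2: t=0:+1/69120 t=1:−1/14400 t=2:+1/69120 = -7/172800
⇒ 3j(6 2 6; 0 0 0)² = 14/715, sgn -1
(m-triple is (0,0,0) — same symbol as above.)
4πI² = N·(3j₀)²·(3jₘ)² = 196/605
I = +1·√(0.323967/4π) = 0.16056298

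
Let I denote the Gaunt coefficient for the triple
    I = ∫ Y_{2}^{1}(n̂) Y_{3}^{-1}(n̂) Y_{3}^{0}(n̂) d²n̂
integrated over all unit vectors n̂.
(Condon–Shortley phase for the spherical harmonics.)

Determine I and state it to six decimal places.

-0.059471

Checks pass: Σm=0; 8 even; l₃=3∈[1,5].
(2·2+1)(2·3+1)(2·3+1) = 245
Δ: 2! 2! 4! / 9! → 1/3780
sum: t=0:+1/24 t=1:−1/4 t=2:+1/24 = -1/6
3j²(2 3 3; 0 0 0) = Δ·Π!·Σ² = 4/105  (sign +1)
sum: t=0:+1/8 t=1:−1/12 = 1/24
3j²(2 3 3; 1 -1 0) = Δ·Π!·Σ² = 1/210  (sign -1)
combine: 4πI² = 245·4/105·1/210 = 2/45
take √, sign -1: I = -0.05947080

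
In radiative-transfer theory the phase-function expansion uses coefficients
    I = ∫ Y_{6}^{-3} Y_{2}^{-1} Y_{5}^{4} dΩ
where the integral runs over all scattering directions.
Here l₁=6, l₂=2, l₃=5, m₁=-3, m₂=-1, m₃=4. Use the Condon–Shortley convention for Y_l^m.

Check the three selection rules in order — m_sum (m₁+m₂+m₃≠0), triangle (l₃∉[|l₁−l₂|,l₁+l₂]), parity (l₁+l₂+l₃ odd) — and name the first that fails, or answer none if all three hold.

parity

Σmᵢ = 0  ✓
l₃∈[|l₁−l₂|,l₁+l₂]=[4,8], have l₃=5  ✓
Σlᵢ = 13 ⇒ odd  ✗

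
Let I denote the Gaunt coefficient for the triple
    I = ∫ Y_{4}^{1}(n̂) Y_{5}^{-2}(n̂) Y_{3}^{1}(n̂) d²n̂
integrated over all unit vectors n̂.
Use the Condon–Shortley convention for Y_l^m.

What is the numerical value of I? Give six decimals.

m-sum 0 ✓  L=12 even ✓  1≤3≤9 ✓
Π(2lᵢ+1) = 9×11×7 = 693
triangle coeff Δ(4,5,3) = 1/180180
Σ_t [2,4]: t=2:+1/576 t=3:−1/144 t=4:+1/576 = -1/288
(3j)²=20/1001 [(4 5 3; 0 0 0)], sign=+1
Σ_t [1,3]: t=1:−1/960 t=2:+1/288 t=3:−1/1728 = 1/540
(3j)²=128/6435 [(4 5 3; 1 -2 1)], sign=+1
⇒ 4πI² = 512/1859
I = (+1)√(512/1859/(4π)) = 0.14804384

0.148044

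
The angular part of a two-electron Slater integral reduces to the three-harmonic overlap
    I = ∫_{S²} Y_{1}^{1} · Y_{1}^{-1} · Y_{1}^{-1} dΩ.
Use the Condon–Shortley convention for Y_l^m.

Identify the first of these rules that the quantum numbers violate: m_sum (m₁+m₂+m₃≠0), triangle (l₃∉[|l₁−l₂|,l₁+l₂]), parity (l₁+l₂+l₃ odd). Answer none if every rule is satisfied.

m₁+m₂+m₃ = 1 − 1 − 1 = -1  ✗
triangle: |1−1|=0 ≤ l₃=1 ≤ 1+1=2
parity: l₁+l₂+l₃ = 3 is odd

m_sum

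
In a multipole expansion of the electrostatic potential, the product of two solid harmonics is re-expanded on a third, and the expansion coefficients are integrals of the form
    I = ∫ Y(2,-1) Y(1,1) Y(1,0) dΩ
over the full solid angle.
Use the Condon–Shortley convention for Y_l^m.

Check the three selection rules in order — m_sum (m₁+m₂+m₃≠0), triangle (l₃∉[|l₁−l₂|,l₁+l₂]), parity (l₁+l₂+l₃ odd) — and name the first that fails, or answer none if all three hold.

Σmᵢ = 0  ✓
l₃∈[|l₁−l₂|,l₁+l₂]=[1,3], have l₃=1  ✓
Σlᵢ = 4 ⇒ even  ✓

none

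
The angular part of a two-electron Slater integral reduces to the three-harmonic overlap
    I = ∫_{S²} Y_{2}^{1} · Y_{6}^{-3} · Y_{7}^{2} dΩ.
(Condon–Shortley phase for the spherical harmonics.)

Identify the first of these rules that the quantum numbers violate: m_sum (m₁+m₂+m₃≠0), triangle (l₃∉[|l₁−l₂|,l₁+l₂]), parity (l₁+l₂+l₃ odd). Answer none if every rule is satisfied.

azimuthal sum: 1 − 3 + 2 = 0  ✓
4 ≤ 7 ≤ 8 (triangle on l)  ✓
L = 2 + 6 + 7 = 15 (odd)  ✗

parity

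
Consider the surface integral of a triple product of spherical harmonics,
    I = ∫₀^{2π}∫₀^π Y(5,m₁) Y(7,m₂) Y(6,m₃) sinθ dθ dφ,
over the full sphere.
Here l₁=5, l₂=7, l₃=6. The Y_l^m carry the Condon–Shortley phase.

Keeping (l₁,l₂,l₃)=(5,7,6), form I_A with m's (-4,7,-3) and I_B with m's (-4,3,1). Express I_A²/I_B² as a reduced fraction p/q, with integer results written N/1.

l's match ⇒ only the (l;m) 3-j factors differ between A and B.
A: triangle coeff Δ(5,7,6) = 1/174594420; Σ_t [6,6]: t=6:+1/174182400 = 1/174182400; (3j)²=21/1615 [(5 7 6; -4 7 -3)], sign=-1
B: triangle coeff Δ(5,7,6) = 1/174594420; Σ_t [5,6]: t=5:−1/2073600 t=6:+1/2488320 = -1/12441600; (3j)²=98/138567 [(5 7 6; -4 3 1)], sign=+1
I_A²/I_B² = (21/1615)/(98/138567) = 1287/70

1287/70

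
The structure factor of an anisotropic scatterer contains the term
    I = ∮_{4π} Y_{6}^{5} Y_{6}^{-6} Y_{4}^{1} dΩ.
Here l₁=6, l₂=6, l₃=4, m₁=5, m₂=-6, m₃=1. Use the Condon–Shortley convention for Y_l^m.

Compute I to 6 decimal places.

m-sum 0 ✓  L=16 even ✓  0≤4≤12 ✓
Π(2lᵢ+1) = 13×13×9 = 1521
triangle coeff Δ(6,6,4) = 1/15315300
Σ_t [2,6]: t=2:+1/829440 t=3:−1/25920 t=4:+1/9216 t=5:−1/25920 t=6:+1/829440 = 7/207360
(3j)²=28/2431 [(6 6 4; 0 0 0)], sign=+1
Σ_t [0,0]: t=0:+1/5806080 = 1/5806080
(3j)²=165/6188 [(6 6 4; 5 -6 1)], sign=-1
⇒ 4πI² = 135/289
I = (-1)√(135/289/(4π)) = -0.19280266

-0.192803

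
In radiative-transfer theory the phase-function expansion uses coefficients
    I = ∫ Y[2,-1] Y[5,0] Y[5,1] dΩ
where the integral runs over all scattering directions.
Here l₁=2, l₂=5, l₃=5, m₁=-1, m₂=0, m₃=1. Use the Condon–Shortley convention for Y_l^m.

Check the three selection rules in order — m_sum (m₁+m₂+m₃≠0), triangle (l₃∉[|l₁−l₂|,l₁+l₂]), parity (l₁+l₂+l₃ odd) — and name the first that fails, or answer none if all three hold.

azimuthal sum: -1 + 0 + 1 = 0  ✓
3 ≤ 5 ≤ 7 (triangle on l)  ✓
L = 2 + 5 + 5 = 12 (even)  ✓

none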